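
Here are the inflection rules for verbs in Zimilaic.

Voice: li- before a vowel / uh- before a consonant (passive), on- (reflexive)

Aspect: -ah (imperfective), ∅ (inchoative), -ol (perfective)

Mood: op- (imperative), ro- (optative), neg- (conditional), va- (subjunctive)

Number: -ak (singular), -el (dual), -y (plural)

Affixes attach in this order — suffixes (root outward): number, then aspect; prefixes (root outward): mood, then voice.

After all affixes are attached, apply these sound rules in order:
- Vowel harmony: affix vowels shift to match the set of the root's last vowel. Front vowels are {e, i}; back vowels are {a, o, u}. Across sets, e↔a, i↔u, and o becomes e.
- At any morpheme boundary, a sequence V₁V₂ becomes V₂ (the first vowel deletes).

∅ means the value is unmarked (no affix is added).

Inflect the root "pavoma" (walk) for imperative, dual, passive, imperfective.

loppavomalah

Attach mood imperative op- → oppavoma.
Attach number dual -el → oppavomael.
Attach voice passive li- (before vowel 'o') → lioppavomael.
Attach aspect imperfective -ah → lioppavomaelah.
Apply vowel harmony: lioppavomaelah → luoppavomaalah.
Apply vowel deletion: luoppavomaalah → loppavomalah.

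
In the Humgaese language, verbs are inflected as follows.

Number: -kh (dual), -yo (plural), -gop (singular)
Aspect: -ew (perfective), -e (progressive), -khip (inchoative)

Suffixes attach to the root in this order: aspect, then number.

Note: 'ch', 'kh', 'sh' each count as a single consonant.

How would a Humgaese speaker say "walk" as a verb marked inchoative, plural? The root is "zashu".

zashukhipyo

Attach aspect inchoative -khip → zashukhip.
Attach number plural -yo → zashukhipyo.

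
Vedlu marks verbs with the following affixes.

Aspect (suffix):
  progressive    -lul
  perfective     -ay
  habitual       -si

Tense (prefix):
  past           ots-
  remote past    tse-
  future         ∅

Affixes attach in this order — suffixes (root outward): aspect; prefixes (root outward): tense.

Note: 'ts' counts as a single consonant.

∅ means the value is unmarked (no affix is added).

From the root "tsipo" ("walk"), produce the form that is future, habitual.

tsiposi

Attach aspect habitual -si → tsiposi.
tense = future: zero marking, form stays tsiposi.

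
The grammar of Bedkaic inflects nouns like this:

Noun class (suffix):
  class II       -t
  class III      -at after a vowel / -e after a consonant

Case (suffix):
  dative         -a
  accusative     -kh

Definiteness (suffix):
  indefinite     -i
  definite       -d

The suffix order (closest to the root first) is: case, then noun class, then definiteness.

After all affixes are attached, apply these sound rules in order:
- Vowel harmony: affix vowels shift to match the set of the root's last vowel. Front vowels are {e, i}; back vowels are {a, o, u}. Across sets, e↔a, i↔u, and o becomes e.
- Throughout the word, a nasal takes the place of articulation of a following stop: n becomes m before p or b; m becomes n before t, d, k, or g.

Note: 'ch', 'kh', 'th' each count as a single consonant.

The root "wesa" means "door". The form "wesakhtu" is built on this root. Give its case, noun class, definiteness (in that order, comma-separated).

accusative, class II, indefinite

Segment: wesa-kh-t-i.
case: -kh → accusative.
noun class: -t → class II.
definiteness: -i → indefinite.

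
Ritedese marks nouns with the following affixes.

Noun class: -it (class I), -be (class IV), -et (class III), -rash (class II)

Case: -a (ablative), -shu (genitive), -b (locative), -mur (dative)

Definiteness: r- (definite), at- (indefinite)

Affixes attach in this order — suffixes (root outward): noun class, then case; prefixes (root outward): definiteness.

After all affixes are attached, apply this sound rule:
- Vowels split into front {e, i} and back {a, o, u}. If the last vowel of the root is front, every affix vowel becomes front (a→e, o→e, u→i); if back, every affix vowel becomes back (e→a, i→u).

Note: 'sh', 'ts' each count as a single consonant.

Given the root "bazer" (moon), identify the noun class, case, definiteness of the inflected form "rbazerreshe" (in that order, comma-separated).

Segment: r-bazer-rash-a.
noun class: -rash → class II.
case: -a → ablative.
definiteness: r- → definite.

class II, ablative, definite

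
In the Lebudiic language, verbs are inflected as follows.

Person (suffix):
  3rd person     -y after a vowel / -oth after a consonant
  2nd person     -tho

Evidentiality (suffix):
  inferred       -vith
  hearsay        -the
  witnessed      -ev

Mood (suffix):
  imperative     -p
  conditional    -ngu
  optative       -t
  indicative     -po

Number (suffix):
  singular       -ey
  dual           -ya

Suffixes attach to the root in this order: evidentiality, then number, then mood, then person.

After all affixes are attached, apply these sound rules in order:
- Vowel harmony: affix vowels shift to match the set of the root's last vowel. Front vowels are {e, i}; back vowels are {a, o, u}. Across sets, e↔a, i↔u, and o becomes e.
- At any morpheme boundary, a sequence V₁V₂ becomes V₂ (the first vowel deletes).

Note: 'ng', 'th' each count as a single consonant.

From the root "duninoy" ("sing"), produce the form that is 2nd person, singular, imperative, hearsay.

duninoythayptho

Attach evidentiality hearsay -the → duninoythe.
Attach number singular -ey → duninoytheey.
Attach mood imperative -p → duninoytheeyp.
Attach person 2nd person -tho → duninoytheeyptho.
Apply vowel harmony: duninoytheeyptho → duninoythaayptho.
Apply vowel deletion: duninoythaayptho → duninoythayptho.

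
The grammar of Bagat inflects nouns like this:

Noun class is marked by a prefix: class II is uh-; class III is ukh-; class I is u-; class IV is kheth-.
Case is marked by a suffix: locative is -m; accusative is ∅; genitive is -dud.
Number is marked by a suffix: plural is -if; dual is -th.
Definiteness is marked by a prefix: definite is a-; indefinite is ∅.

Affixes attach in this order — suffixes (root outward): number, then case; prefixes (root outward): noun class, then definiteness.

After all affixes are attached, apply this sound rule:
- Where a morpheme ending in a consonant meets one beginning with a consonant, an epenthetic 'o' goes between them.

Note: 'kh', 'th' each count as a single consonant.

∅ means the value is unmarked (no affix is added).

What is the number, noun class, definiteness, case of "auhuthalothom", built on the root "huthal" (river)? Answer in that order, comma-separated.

dual, class I, definite, locative

Segment: a-u-huthal-th-m.
number: -th → dual.
noun class: u- → class I.
definiteness: a- → definite.
case: -m → locative.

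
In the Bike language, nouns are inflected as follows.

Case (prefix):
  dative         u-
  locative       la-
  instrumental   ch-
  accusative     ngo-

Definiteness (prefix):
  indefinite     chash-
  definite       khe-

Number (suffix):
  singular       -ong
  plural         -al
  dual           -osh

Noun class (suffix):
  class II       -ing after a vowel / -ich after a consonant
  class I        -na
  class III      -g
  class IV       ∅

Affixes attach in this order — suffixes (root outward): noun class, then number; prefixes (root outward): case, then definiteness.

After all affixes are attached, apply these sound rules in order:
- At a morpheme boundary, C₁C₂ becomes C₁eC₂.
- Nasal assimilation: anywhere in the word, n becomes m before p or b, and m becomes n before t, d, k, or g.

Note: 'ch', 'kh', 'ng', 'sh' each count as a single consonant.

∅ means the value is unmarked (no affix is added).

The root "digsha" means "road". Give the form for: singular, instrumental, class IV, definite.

noun class = class IV: zero marking, form stays digsha.
Attach number singular -ong → digshaong.
Attach case instrumental ch- → chdigshaong.
Attach definiteness definite khe- → khechdigshaong.
Apply epenthesis: khechdigshaong → khechedigshaong.
Nasal assimilation: no change.

khechedigshaong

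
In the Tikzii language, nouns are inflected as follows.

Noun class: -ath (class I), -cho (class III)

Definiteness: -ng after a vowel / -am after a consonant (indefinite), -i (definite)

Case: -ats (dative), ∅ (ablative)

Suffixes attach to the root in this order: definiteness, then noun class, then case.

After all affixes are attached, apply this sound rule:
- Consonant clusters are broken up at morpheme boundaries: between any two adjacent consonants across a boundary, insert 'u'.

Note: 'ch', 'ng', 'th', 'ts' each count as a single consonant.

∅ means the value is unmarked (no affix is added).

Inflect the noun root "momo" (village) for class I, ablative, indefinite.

Attach definiteness indefinite -ng (after vowel 'o') → momong.
Attach noun class class I -ath → momongath.
case = ablative: zero marking, form stays momongath.
Epenthesis: no change.

momongath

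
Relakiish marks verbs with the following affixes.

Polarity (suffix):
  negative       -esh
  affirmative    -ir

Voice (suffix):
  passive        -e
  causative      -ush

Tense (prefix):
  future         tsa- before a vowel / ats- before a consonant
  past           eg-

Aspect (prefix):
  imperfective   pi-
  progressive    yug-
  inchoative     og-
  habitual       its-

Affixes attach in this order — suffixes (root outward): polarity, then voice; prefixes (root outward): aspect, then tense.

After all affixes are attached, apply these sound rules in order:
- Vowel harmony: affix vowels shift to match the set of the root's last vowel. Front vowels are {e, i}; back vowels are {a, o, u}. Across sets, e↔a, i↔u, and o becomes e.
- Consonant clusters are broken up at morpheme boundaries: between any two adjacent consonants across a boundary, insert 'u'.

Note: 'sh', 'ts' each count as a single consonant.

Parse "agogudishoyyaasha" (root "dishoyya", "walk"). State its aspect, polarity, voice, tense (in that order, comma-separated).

Segment: eg-og-dishoyya-esh-e.
aspect: og- → inchoative.
polarity: -esh → negative.
voice: -e → passive.
tense: eg- → past.

inchoative, negative, passive, past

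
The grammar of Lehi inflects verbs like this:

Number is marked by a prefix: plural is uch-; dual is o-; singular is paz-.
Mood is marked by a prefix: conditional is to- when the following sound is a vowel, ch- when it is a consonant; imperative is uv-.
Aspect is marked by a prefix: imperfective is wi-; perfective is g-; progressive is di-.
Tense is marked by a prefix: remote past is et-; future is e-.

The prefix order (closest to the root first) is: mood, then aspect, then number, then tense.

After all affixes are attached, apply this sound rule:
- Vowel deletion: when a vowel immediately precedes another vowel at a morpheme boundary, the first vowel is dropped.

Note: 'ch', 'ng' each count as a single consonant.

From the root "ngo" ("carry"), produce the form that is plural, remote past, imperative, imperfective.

etuchwuvngo

Attach mood imperative uv- → uvngo.
Attach aspect imperfective wi- → wiuvngo.
Attach number plural uch- → uchwiuvngo.
Attach tense remote past et- → etuchwiuvngo.
Apply vowel deletion: etuchwiuvngo → etuchwuvngo.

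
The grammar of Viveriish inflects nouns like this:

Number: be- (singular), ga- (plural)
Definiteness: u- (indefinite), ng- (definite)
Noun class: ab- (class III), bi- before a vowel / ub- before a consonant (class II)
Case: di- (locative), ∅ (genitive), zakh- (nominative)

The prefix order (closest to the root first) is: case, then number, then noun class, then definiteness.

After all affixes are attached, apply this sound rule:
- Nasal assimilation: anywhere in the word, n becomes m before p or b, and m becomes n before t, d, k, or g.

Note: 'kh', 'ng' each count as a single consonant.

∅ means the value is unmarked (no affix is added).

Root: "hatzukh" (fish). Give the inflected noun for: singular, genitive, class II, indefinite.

uubbehatzukh

case = genitive: zero marking, form stays hatzukh.
Attach number singular be- → behatzukh.
Attach noun class class II ub- (before consonant 'b') → ubbehatzukh.
Attach definiteness indefinite u- → uubbehatzukh.
Nasal assimilation: no change.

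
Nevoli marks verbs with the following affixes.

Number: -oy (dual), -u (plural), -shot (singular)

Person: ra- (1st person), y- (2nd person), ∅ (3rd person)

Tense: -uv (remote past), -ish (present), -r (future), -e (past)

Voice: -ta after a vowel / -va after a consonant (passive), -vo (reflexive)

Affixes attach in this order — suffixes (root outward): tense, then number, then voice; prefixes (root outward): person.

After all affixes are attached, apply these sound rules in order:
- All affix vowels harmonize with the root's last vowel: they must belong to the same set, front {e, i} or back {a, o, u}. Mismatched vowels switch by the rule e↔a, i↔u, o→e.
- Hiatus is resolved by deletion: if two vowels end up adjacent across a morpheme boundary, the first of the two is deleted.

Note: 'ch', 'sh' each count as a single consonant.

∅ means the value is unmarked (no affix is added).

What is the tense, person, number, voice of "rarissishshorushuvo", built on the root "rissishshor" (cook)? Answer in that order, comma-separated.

Segment: ra-rissishshor-ish-u-vo.
tense: -ish → present.
person: ra- → 1st person.
number: -u → plural.
voice: -vo → reflexive.

present, 1st person, plural, reflexive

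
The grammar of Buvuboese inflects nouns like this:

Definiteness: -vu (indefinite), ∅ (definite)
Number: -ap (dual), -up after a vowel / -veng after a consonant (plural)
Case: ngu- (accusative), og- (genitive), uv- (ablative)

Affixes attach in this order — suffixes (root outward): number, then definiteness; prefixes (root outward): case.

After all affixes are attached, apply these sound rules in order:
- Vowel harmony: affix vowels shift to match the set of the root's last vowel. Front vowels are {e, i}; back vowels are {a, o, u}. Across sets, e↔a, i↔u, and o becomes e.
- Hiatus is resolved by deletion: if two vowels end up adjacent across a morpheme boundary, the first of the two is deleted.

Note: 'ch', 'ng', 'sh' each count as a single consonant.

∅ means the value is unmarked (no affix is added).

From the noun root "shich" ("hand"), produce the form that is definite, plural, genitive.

egshichveng

Attach case genitive og- → ogshich.
Attach number plural -veng (after consonant 'ch') → ogshichveng.
definiteness = definite: zero marking, form stays ogshichveng.
Apply vowel harmony: ogshichveng → egshichveng.
Vowel deletion: no change.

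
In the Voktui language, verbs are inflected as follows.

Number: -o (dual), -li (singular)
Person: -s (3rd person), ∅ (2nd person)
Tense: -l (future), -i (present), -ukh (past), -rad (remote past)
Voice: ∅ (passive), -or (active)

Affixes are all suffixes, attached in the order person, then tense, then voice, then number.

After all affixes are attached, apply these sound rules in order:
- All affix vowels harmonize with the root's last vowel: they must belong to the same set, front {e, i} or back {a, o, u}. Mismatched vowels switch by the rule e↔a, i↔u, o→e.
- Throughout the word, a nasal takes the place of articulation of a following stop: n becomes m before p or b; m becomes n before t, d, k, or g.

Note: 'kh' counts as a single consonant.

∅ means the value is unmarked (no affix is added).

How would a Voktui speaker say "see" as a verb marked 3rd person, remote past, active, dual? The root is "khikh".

Attach person 3rd person -s → khikhs.
Attach tense remote past -rad → khikhsrad.
Attach voice active -or → khikhsrador.
Attach number dual -o → khikhsradoro.
Apply vowel harmony: khikhsradoro → khikhsredere.
Nasal assimilation: no change.

khikhsredere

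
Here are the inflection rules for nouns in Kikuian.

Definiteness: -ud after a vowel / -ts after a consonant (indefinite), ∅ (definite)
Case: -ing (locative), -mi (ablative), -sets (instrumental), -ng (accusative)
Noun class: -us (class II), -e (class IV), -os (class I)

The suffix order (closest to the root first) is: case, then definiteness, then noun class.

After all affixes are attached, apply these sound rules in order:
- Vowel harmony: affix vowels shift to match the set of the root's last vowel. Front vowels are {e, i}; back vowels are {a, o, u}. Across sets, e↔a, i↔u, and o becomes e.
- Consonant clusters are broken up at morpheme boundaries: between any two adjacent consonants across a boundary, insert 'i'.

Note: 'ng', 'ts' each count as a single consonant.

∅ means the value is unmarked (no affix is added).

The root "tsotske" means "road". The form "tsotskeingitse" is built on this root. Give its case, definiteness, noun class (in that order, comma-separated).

locative, indefinite, class IV

Segment: tsotske-ing-ts-e.
case: -ing → locative.
definiteness: -ud/ts → indefinite.
noun class: -e → class IV.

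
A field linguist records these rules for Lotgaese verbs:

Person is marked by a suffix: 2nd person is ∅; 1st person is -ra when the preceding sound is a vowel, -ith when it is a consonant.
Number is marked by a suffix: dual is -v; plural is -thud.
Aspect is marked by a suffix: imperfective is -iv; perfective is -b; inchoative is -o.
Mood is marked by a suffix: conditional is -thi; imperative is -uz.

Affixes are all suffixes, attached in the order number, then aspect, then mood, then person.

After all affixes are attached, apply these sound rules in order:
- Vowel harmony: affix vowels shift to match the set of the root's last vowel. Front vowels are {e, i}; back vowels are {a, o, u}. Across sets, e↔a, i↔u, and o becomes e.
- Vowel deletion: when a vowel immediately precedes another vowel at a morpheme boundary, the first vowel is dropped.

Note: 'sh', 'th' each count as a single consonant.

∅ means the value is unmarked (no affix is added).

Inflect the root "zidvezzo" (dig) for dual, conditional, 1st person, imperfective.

Attach number dual -v → zidvezzov.
Attach aspect imperfective -iv → zidvezzoviv.
Attach mood conditional -thi → zidvezzovivthi.
Attach person 1st person -ra (after vowel 'i') → zidvezzovivthira.
Apply vowel harmony: zidvezzovivthira → zidvezzovuvthura.
Vowel deletion: no change.

zidvezzovuvthura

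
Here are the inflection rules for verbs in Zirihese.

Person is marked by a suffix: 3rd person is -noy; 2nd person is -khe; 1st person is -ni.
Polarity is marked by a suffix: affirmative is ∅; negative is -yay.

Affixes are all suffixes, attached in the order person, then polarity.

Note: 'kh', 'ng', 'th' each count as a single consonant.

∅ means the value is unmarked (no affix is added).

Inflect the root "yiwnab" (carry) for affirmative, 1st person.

yiwnabni

Attach person 1st person -ni → yiwnabni.
polarity = affirmative: zero marking, form stays yiwnabni.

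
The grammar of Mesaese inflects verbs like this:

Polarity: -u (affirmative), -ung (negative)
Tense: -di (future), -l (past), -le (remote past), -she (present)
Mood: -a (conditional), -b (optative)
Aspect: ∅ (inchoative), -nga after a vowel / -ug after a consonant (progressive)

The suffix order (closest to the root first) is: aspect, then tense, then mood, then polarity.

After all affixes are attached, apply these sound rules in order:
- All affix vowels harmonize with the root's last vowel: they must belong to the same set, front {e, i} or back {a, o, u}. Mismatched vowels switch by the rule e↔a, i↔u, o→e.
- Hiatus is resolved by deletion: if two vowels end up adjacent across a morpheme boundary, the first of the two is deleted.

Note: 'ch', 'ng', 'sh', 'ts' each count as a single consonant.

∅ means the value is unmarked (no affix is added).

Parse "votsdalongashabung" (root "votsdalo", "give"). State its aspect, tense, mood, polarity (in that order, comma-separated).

Segment: votsdalo-nga-she-b-ung.
aspect: -nga/ug → progressive.
tense: -she → present.
mood: -b → optative.
polarity: -ung → negative.

progressive, present, optative, negative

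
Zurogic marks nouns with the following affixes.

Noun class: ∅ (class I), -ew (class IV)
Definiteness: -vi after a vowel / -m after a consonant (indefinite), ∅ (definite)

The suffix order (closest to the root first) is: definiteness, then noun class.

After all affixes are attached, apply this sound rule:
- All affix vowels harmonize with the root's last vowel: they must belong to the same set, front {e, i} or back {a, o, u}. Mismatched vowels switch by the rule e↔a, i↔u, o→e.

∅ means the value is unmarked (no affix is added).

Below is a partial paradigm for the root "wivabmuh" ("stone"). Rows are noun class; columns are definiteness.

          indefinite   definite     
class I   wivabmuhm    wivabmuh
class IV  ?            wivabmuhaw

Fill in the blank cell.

Attach definiteness indefinite -m (after consonant 'h') → wivabmuhm.
Attach noun class class IV -ew → wivabmuhmew.
Apply vowel harmony: wivabmuhmew → wivabmuhmaw.

wivabmuhmaw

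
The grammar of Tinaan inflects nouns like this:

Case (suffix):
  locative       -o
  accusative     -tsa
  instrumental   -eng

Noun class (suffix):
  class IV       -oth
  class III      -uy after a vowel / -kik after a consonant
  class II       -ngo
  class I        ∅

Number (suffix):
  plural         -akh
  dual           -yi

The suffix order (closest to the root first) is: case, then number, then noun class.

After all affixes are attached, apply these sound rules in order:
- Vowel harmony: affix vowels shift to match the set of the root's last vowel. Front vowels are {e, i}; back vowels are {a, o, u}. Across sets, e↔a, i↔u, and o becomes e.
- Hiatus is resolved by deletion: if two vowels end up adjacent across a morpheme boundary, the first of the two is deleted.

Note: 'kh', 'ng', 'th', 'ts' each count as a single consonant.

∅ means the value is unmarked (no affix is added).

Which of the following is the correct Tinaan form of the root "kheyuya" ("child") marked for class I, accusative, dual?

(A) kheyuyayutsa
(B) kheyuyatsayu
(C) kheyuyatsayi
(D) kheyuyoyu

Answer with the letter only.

B

Attach case accusative -tsa → kheyuyatsa.
Attach number dual -yi → kheyuyatsayi.
noun class = class I: zero marking, form stays kheyuyatsayi.
Apply vowel harmony: kheyuyatsayi → kheyuyatsayu.
Vowel deletion: no change.
So the correct form is kheyuyatsayu, option (B).
(C) kheyuyatsayi is wrong: it fails to apply the sound rule(s).
(A) kheyuyayutsa is wrong: it has the affixes in the wrong order.
(D) kheyuyoyu is wrong: it uses locative instead of accusative for case.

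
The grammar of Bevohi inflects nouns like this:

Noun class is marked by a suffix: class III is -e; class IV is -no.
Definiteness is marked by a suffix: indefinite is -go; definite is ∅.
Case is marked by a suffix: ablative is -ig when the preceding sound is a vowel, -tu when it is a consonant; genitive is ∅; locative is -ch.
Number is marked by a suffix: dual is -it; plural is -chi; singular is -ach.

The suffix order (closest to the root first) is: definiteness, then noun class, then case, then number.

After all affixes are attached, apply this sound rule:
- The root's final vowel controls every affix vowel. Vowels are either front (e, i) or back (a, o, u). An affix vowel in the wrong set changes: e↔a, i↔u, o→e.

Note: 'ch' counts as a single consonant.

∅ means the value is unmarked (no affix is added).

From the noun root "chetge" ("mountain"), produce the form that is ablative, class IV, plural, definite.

chetgeneigchi

definiteness = definite: zero marking, form stays chetge.
Attach noun class class IV -no → chetgeno.
Attach case ablative -ig (after vowel 'o') → chetgenoig.
Attach number plural -chi → chetgenoigchi.
Apply vowel harmony: chetgenoigchi → chetgeneigchi.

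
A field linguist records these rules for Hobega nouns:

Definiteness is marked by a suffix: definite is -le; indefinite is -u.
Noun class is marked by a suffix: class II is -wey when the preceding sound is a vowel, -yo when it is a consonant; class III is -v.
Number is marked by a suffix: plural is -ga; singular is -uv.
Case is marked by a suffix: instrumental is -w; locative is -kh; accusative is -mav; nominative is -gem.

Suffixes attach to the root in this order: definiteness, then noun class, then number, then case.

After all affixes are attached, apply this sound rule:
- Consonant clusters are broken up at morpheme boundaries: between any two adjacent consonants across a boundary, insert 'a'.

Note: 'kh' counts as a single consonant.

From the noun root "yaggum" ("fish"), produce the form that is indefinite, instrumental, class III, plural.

Attach definiteness indefinite -u → yaggumu.
Attach noun class class III -v → yaggumuv.
Attach number plural -ga → yaggumuvga.
Attach case instrumental -w → yaggumuvgaw.
Apply epenthesis: yaggumuvgaw → yaggumuvagaw.

yaggumuvagaw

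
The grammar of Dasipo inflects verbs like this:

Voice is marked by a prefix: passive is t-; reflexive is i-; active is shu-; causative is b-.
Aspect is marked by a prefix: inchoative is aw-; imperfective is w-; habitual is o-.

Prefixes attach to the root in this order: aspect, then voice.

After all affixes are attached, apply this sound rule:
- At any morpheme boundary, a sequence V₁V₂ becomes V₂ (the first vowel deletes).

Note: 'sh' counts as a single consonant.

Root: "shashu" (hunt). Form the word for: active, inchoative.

shawshashu

Attach aspect inchoative aw- → awshashu.
Attach voice active shu- → shuawshashu.
Apply vowel deletion: shuawshashu → shawshashu.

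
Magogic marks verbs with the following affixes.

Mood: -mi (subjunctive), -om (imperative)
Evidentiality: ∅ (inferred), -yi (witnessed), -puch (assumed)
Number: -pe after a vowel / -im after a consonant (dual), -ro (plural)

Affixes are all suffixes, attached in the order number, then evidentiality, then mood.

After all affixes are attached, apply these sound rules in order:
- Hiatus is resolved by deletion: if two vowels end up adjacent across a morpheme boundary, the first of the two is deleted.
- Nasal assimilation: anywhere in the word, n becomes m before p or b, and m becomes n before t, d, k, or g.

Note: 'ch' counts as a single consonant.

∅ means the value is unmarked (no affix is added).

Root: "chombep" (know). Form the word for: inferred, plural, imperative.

Attach number plural -ro → chombepro.
evidentiality = inferred: zero marking, form stays chombepro.
Attach mood imperative -om → chombeproom.
Apply vowel deletion: chombeproom → chombeprom.
Nasal assimilation: no change.

chombeprom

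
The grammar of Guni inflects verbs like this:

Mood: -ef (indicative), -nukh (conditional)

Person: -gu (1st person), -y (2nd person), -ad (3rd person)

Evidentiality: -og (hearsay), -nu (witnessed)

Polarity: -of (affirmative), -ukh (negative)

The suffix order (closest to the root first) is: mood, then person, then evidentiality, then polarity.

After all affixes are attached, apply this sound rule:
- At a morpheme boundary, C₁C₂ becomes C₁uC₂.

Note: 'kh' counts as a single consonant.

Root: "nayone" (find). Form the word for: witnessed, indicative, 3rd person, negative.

nayoneefadunuukh

Attach mood indicative -ef → nayoneef.
Attach person 3rd person -ad → nayoneefad.
Attach evidentiality witnessed -nu → nayoneefadnu.
Attach polarity negative -ukh → nayoneefadnuukh.
Apply epenthesis: nayoneefadnuukh → nayoneefadunuukh.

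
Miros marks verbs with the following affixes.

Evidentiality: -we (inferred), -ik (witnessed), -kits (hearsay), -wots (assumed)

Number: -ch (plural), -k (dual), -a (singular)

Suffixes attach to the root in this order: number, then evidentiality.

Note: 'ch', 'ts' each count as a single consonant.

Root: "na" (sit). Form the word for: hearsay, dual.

Attach number dual -k → nak.
Attach evidentiality hearsay -kits → nakkits.

nakkits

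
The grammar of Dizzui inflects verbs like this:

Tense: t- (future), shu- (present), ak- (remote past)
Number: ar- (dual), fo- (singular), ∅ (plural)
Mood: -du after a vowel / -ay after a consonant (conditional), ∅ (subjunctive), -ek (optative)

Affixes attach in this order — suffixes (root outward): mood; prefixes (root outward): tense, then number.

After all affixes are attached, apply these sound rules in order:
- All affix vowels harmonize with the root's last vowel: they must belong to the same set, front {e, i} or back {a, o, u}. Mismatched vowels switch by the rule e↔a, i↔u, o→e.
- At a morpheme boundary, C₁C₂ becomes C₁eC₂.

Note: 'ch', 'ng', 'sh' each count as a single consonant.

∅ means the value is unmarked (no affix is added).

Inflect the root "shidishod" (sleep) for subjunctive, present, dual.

areshushidishod

Attach tense present shu- → shushidishod.
Attach number dual ar- → arshushidishod.
mood = subjunctive: zero marking, form stays arshushidishod.
Vowel harmony: no change.
Apply epenthesis: arshushidishod → areshushidishod.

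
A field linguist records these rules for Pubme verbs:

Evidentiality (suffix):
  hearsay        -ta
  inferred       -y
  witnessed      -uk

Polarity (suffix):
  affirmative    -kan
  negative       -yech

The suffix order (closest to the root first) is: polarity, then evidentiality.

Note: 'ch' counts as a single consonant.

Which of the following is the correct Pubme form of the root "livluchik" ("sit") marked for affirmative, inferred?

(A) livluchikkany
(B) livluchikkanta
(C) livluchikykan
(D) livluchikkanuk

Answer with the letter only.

Attach polarity affirmative -kan → livluchikkan.
Attach evidentiality inferred -y → livluchikkany.
So the correct form is livluchikkany, option (A).
(B) livluchikkanta is wrong: it uses hearsay instead of inferred for evidentiality.
(C) livluchikykan is wrong: it has the affixes in the wrong order.
(D) livluchikkanuk is wrong: it uses witnessed instead of inferred for evidentiality.

A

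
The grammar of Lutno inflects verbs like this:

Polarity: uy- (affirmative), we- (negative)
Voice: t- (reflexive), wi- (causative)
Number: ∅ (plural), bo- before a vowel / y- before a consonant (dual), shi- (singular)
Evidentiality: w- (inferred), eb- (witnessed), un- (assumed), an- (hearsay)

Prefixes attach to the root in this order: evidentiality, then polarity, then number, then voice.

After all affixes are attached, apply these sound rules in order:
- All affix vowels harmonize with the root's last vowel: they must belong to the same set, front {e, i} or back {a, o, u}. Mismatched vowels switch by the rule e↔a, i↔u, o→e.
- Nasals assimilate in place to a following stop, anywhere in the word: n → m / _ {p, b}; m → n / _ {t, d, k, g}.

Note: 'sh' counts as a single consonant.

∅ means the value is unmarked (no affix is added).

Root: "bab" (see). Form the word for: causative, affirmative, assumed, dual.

Attach evidentiality assumed un- → unbab.
Attach polarity affirmative uy- → uyunbab.
Attach number dual bo- (before vowel 'u') → bouyunbab.
Attach voice causative wi- → wibouyunbab.
Apply vowel harmony: wibouyunbab → wubouyunbab.
Apply nasal assimilation: wubouyunbab → wubouyumbab.

wubouyumbab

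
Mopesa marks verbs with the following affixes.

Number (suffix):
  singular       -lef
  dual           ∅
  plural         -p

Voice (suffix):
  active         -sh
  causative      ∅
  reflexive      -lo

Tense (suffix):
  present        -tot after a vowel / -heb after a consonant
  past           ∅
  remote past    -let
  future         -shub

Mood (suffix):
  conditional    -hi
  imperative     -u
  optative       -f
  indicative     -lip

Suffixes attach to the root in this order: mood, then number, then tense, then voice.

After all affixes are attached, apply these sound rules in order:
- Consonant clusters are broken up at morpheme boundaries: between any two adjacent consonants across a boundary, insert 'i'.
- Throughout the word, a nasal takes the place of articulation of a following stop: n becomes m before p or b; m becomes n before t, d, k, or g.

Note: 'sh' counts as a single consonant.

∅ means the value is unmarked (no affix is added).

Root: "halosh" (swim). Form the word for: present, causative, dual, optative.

haloshifiheb

Attach mood optative -f → haloshf.
number = dual: zero marking, form stays haloshf.
Attach tense present -heb (after consonant 'f') → haloshfheb.
voice = causative: zero marking, form stays haloshfheb.
Apply epenthesis: haloshfheb → haloshifiheb.
Nasal assimilation: no change.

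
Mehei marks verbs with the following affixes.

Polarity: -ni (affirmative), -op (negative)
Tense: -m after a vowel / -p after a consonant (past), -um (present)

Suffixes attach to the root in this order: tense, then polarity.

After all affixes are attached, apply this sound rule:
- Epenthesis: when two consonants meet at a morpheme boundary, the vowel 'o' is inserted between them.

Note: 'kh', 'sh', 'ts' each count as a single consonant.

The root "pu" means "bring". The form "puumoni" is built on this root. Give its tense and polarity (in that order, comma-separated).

present, affirmative

Segment: pu-um-ni.
tense: -um → present.
polarity: -ni → affirmative.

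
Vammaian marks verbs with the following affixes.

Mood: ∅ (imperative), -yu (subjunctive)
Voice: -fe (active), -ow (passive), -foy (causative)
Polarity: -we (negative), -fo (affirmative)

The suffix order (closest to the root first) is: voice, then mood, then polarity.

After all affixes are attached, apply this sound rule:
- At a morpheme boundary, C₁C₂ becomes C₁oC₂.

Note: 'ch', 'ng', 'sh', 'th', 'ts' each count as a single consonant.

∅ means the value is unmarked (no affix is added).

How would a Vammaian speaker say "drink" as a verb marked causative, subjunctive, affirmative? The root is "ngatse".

Attach voice causative -foy → ngatsefoy.
Attach mood subjunctive -yu → ngatsefoyyu.
Attach polarity affirmative -fo → ngatsefoyyufo.
Apply epenthesis: ngatsefoyyufo → ngatsefoyoyufo.

ngatsefoyoyufo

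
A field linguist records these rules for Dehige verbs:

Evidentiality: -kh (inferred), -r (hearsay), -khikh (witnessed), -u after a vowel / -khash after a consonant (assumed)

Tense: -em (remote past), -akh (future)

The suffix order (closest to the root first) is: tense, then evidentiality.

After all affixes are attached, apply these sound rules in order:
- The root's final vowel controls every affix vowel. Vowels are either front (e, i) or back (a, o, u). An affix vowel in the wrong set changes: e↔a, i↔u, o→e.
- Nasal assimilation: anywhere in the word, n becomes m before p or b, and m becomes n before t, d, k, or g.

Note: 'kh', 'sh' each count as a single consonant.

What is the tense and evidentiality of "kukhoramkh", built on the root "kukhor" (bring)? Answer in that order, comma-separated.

Segment: kukhor-em-kh.
tense: -em → remote past.
evidentiality: -kh → inferred.

remote past, inferred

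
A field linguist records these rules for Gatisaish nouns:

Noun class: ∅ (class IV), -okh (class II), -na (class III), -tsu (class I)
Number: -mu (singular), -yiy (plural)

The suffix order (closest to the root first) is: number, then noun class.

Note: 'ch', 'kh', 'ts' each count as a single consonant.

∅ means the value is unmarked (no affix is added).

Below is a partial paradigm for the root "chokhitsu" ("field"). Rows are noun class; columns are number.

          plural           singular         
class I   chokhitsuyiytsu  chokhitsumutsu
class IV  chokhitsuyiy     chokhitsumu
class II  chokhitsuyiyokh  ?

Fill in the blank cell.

chokhitsumuokh

Attach number singular -mu → chokhitsumu.
Attach noun class class II -okh → chokhitsumuokh.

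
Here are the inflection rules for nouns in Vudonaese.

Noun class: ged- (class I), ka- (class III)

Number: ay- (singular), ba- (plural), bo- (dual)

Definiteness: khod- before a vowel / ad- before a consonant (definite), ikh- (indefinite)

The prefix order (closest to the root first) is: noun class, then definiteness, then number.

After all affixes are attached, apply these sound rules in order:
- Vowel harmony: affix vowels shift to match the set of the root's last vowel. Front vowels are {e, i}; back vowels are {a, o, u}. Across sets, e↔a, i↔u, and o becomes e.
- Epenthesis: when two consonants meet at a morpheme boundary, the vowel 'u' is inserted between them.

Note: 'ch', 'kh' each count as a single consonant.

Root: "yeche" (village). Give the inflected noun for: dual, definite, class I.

Attach noun class class I ged- → gedyeche.
Attach definiteness definite ad- (before consonant 'g') → adgedyeche.
Attach number dual bo- → boadgedyeche.
Apply vowel harmony: boadgedyeche → beedgedyeche.
Apply epenthesis: beedgedyeche → beedugeduyeche.

beedugeduyeche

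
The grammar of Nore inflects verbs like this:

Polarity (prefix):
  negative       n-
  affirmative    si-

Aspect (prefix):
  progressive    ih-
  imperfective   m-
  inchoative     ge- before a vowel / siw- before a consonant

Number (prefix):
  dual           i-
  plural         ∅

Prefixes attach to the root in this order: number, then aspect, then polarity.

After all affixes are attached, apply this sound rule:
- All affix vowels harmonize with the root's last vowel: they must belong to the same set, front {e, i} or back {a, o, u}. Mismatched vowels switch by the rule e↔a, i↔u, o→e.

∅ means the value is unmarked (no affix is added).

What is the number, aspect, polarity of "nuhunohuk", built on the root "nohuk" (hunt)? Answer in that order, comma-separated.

Segment: n-ih-i-nohuk.
number: i- → dual.
aspect: ih- → progressive.
polarity: n- → negative.

dual, progressive, negative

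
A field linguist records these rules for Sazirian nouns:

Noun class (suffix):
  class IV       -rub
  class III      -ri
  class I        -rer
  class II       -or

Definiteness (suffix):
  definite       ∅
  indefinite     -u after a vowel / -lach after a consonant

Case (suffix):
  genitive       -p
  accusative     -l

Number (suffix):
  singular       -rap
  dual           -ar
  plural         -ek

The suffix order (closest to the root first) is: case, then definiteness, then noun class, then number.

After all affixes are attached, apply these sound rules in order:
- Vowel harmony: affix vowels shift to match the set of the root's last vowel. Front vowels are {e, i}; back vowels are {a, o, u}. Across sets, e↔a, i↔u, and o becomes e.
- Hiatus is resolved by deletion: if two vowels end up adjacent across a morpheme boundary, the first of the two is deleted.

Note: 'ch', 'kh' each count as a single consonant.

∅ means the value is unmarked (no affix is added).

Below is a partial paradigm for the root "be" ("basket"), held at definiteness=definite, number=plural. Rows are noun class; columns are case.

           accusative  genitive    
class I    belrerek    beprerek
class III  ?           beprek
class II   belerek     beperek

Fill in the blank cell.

Attach case accusative -l → bel.
definiteness = definite: zero marking, form stays bel.
Attach noun class class III -ri → belri.
Attach number plural -ek → belriek.
Vowel harmony: no change.
Apply vowel deletion: belriek → belrek.

belrek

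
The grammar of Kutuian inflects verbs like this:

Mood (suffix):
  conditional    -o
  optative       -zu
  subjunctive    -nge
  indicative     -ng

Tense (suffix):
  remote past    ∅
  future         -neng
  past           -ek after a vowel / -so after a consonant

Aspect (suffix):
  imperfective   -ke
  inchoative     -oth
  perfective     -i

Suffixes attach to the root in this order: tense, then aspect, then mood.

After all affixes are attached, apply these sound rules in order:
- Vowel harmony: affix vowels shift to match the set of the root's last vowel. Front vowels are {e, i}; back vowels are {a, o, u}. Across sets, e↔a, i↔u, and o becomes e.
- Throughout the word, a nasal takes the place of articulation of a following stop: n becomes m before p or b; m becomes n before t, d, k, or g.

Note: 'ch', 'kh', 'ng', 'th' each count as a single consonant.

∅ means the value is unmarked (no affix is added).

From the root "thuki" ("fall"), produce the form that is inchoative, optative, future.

thukinengethzi

Attach tense future -neng → thukineng.
Attach aspect inchoative -oth → thukinengoth.
Attach mood optative -zu → thukinengothzu.
Apply vowel harmony: thukinengothzu → thukinengethzi.
Nasal assimilation: no change.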